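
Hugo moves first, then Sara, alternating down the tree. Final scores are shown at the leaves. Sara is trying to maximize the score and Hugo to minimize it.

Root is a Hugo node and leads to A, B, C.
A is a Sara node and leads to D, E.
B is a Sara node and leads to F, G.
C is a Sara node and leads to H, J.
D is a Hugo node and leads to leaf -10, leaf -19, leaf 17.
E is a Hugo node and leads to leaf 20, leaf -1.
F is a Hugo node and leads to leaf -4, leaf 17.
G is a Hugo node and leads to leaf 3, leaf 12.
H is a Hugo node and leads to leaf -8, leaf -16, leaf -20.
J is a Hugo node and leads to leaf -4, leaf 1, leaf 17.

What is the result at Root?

-4

D (Hugo): min(-10, -19, 17) = -19
E (Hugo): min(20, -1) = -1
A (Sara): max(-19, -1) = -1
F (Hugo): min(-4, 17) = -4
G (Hugo): min(3, 12) = 3
B (Sara): max(-4, 3) = 3
H (Hugo): min(-8, -16, -20) = -20
J (Hugo): min(-4, 1, 17) = -4
C (Sara): max(-20, -4) = -4
Root (Hugo): min(-1, 3, -4) = -4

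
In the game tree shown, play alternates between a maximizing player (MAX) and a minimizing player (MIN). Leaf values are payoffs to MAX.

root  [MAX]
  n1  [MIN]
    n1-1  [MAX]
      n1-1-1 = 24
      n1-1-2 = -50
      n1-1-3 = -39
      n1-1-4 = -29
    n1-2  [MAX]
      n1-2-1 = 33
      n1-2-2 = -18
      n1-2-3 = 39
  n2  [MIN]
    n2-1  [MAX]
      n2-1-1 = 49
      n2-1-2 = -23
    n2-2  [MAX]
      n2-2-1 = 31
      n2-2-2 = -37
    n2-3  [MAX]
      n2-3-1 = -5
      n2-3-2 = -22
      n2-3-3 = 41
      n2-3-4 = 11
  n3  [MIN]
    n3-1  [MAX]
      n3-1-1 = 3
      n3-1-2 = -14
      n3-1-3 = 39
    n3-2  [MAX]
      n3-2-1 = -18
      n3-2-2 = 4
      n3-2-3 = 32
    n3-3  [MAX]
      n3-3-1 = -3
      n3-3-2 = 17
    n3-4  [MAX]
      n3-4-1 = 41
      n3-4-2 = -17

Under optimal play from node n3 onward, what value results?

17

n3-1 (MAX): max(3, -14, 39) = 39
n3-2 (MAX): max(-18, 4, 32) = 32
n3-3 (MAX): max(-3, 17) = 17
n3-4 (MAX): max(41, -17) = 41
n3 (MIN): min(39, 32, 17, 41) = 17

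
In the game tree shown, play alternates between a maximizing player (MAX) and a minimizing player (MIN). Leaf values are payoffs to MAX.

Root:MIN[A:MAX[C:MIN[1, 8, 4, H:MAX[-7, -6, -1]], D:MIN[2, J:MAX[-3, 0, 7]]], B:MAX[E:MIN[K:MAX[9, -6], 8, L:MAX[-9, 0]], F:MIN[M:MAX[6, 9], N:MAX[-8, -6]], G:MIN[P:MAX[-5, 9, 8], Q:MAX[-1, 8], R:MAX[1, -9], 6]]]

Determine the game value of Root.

1

H (MAX): max(-7, -6, -1) = -1
C (MIN): min(1, 8, 4, -1) = -1
J (MAX): max(-3, 0, 7) = 7
D (MIN): min(2, 7) = 2
A (MAX): max(-1, 2) = 2
K (MAX): max(9, -6) = 9
L (MAX): max(-9, 0) = 0
E (MIN): min(9, 8, 0) = 0
M (MAX): max(6, 9) = 9
N (MAX): max(-8, -6) = -6
F (MIN): min(9, -6) = -6
P (MAX): max(-5, 9, 8) = 9
Q (MAX): max(-1, 8) = 8
R (MAX): max(1, -9) = 1
G (MIN): min(9, 8, 1, 6) = 1
B (MAX): max(0, -6, 1) = 1
Root (MIN): min(2, 1) = 1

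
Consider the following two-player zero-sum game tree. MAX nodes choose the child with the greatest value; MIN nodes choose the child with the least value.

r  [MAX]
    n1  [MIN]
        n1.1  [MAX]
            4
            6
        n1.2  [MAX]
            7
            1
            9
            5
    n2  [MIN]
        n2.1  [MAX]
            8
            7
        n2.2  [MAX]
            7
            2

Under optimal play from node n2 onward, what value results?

n2.1 (MAX): max(8, 7) = 8
n2.2 (MAX): max(7, 2) = 7
n2 (MIN): min(8, 7) = 7

7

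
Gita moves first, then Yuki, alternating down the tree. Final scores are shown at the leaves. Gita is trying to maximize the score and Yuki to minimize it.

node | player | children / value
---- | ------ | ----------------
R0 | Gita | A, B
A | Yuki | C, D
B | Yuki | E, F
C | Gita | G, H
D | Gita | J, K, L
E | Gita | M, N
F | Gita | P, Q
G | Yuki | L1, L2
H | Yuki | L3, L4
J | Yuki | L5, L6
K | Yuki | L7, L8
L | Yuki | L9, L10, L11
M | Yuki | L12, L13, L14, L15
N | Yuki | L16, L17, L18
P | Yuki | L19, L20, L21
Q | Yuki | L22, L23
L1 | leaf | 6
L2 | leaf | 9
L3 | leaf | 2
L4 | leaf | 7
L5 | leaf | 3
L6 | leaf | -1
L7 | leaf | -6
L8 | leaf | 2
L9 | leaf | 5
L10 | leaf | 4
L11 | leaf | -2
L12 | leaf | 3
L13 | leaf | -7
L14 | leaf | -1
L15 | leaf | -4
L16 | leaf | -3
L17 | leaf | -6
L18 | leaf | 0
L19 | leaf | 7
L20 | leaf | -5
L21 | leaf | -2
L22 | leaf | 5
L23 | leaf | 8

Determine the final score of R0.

G (Yuki): min(6, 9) = 6
H (Yuki): min(2, 7) = 2
C (Gita): max(6, 2) = 6
J (Yuki): min(3, -1) = -1
K (Yuki): min(-6, 2) = -6
L (Yuki): min(5, 4, -2) = -2
D (Gita): max(-1, -6, -2) = -1
A (Yuki): min(6, -1) = -1
M (Yuki): min(3, -7, -1, -4) = -7
N (Yuki): min(-3, -6, 0) = -6
E (Gita): max(-7, -6) = -6
P (Yuki): min(7, -5, -2) = -5
Q (Yuki): min(5, 8) = 5
F (Gita): max(-5, 5) = 5
B (Yuki): min(-6, 5) = -6
R0 (Gita): max(-1, -6) = -1

-1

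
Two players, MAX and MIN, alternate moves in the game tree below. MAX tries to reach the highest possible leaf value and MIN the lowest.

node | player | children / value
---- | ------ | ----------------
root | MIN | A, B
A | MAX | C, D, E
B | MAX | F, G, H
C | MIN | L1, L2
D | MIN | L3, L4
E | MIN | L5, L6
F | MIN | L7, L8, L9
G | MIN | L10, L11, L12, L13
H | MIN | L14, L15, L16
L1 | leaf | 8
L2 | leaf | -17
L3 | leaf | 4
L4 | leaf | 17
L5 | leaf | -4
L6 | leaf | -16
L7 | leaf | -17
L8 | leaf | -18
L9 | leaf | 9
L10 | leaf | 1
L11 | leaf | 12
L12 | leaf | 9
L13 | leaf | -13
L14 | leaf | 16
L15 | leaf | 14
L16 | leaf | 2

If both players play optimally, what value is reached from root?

C (MIN): min(8, -17) = -17
D (MIN): min(4, 17) = 4
E (MIN): min(-4, -16) = -16
A (MAX): max(-17, 4, -16) = 4
F (MIN): min(-17, -18, 9) = -18
G (MIN): min(1, 12, 9, -13) = -13
H (MIN): min(16, 14, 2) = 2
B (MAX): max(-18, -13, 2) = 2
root (MIN): min(4, 2) = 2

2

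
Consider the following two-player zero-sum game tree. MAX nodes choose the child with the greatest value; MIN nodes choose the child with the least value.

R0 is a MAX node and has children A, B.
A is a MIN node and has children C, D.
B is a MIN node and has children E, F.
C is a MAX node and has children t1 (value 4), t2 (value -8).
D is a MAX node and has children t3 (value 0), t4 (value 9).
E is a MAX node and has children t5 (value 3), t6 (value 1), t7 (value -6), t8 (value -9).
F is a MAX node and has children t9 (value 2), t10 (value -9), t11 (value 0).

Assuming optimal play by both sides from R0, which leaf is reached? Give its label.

t1

C (MAX): max(4, -8) = 4
D (MAX): max(0, 9) = 9
A (MIN): min(4, 9) = 4
E (MAX): max(3, 1, -6, -9) = 3
F (MAX): max(2, -9, 0) = 2
B (MIN): min(3, 2) = 2
R0 (MAX): max(4, 2) = 4
At R0, MAX picks A (highest: 4).
At A, MIN picks C (lowest: 4).
At C, MAX picks t1 (highest: 4).
Terminal value 4.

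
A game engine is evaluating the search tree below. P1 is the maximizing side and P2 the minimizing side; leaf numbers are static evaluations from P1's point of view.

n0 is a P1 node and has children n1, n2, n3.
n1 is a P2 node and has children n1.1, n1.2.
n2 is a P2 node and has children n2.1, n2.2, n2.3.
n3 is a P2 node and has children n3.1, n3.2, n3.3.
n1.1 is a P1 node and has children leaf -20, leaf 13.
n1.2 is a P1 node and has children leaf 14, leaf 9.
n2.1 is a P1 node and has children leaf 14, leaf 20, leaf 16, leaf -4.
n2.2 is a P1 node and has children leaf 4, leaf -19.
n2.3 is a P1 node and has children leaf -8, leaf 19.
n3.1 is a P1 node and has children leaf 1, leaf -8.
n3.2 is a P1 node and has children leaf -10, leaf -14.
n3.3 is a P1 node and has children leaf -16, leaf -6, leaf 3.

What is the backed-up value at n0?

13

n1.1 (P1): max(-20, 13) = 13
n1.2 (P1): max(14, 9) = 14
n1 (P2): min(13, 14) = 13
n2.1 (P1): max(14, 20, 16, -4) = 20
n2.2 (P1): max(4, -19) = 4
n2.3 (P1): max(-8, 19) = 19
n2 (P2): min(20, 4, 19) = 4
n3.1 (P1): max(1, -8) = 1
n3.2 (P1): max(-10, -14) = -10
n3.3 (P1): max(-16, -6, 3) = 3
n3 (P2): min(1, -10, 3) = -10
n0 (P1): max(13, 4, -10) = 13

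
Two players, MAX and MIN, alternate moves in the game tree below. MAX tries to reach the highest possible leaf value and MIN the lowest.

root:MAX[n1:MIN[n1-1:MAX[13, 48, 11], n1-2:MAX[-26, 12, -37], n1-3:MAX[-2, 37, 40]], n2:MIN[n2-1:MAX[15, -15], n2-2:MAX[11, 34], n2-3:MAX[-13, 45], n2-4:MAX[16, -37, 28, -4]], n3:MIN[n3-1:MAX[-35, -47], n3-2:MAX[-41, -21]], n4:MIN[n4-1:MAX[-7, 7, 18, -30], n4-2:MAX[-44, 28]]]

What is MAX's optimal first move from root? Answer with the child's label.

n1-1 (MAX): max(13, 48, 11) = 48
n1-2 (MAX): max(-26, 12, -37) = 12
n1-3 (MAX): max(-2, 37, 40) = 40
n1 (MIN): min(48, 12, 40) = 12
n2-1 (MAX): max(15, -15) = 15
n2-2 (MAX): max(11, 34) = 34
n2-3 (MAX): max(-13, 45) = 45
n2-4 (MAX): max(16, -37, 28, -4) = 28
n2 (MIN): min(15, 34, 45, 28) = 15
n3-1 (MAX): max(-35, -47) = -35
n3-2 (MAX): max(-41, -21) = -21
n3 (MIN): min(-35, -21) = -35
n4-1 (MAX): max(-7, 7, 18, -30) = 18
n4-2 (MAX): max(-44, 28) = 28
n4 (MIN): min(18, 28) = 18
root (MAX): max(12, 15, -35, 18) = 18
MAX at root wants the highest of {n1=12, n2=15, n3=-35, n4=18}, so chooses n4.

n4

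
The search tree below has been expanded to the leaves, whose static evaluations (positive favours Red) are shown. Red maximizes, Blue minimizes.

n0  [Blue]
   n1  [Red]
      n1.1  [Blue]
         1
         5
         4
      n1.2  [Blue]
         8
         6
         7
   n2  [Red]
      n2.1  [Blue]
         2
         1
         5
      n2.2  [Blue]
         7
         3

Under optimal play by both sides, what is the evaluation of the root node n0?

3

n1.1 (Blue): min(1, 5, 4) = 1
n1.2 (Blue): min(8, 6, 7) = 6
n1 (Red): max(1, 6) = 6
n2.1 (Blue): min(2, 1, 5) = 1
n2.2 (Blue): min(7, 3) = 3
n2 (Red): max(1, 3) = 3
n0 (Blue): min(6, 3) = 3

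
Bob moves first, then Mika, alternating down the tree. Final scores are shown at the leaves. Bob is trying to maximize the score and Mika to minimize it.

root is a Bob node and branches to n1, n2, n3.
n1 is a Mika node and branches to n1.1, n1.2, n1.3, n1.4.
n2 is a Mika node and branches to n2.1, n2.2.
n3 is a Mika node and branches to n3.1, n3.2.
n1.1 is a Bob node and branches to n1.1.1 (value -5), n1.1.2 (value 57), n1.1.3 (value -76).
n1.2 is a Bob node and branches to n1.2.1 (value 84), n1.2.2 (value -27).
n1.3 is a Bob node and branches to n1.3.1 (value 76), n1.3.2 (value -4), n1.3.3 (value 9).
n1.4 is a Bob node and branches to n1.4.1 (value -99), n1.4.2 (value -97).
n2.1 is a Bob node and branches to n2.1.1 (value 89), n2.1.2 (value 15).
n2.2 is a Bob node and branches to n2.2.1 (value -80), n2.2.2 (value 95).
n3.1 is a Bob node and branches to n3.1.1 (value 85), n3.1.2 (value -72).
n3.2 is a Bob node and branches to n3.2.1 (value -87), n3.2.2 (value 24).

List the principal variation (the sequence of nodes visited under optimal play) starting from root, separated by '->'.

n1.1 (Bob): max(-5, 57, -76) = 57
n1.2 (Bob): max(84, -27) = 84
n1.3 (Bob): max(76, -4, 9) = 76
n1.4 (Bob): max(-99, -97) = -97
n1 (Mika): min(57, 84, 76, -97) = -97
n2.1 (Bob): max(89, 15) = 89
n2.2 (Bob): max(-80, 95) = 95
n2 (Mika): min(89, 95) = 89
n3.1 (Bob): max(85, -72) = 85
n3.2 (Bob): max(-87, 24) = 24
n3 (Mika): min(85, 24) = 24
root (Bob): max(-97, 89, 24) = 89
At root, Bob picks n2 (highest: 89).
At n2, Mika picks n2.1 (lowest: 89).
At n2.1, Bob picks n2.1.1 (highest: 89).
Terminal value 89.

root -> n2 -> n2.1 -> n2.1.1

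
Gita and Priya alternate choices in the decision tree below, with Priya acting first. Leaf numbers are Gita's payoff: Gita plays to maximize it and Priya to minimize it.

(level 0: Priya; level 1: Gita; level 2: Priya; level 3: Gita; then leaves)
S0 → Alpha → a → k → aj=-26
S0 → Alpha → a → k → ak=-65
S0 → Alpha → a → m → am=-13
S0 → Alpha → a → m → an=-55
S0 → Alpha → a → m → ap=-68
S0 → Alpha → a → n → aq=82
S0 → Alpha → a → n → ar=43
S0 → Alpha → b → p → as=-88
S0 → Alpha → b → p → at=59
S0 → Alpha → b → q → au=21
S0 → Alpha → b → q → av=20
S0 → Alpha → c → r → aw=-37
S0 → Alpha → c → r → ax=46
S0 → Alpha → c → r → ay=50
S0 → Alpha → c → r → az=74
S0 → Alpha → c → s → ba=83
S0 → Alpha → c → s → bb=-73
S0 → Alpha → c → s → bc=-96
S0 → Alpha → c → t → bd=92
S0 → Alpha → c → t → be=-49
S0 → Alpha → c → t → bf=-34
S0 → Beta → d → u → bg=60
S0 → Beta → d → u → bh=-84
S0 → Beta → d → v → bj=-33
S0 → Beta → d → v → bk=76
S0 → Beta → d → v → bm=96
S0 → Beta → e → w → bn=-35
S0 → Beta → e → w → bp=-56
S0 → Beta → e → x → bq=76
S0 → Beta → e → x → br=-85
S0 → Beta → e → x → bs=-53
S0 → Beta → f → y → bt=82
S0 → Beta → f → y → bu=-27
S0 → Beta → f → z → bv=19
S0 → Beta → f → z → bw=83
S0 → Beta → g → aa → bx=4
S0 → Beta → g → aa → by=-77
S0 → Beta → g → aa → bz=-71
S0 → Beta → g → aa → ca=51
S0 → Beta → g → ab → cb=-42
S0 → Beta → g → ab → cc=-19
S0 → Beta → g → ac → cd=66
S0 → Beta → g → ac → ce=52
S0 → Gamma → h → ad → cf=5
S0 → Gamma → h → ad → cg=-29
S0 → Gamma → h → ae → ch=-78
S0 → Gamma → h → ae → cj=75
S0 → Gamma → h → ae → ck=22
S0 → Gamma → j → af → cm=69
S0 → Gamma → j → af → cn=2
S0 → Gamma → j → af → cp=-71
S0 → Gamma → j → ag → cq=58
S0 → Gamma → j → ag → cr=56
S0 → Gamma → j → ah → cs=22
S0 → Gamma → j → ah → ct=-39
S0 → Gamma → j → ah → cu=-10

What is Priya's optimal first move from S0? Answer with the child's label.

Gamma

k (Gita): max(-26, -65) = -26
m (Gita): max(-13, -55, -68) = -13
n (Gita): max(82, 43) = 82
a (Priya): min(-26, -13, 82) = -26
p (Gita): max(-88, 59) = 59
q (Gita): max(21, 20) = 21
b (Priya): min(59, 21) = 21
r (Gita): max(-37, 46, 50, 74) = 74
s (Gita): max(83, -73, -96) = 83
t (Gita): max(92, -49, -34) = 92
c (Priya): min(74, 83, 92) = 74
Alpha (Gita): max(-26, 21, 74) = 74
u (Gita): max(60, -84) = 60
v (Gita): max(-33, 76, 96) = 96
d (Priya): min(60, 96) = 60
w (Gita): max(-35, -56) = -35
x (Gita): max(76, -85, -53) = 76
e (Priya): min(-35, 76) = -35
y (Gita): max(82, -27) = 82
z (Gita): max(19, 83) = 83
f (Priya): min(82, 83) = 82
aa (Gita): max(4, -77, -71, 51) = 51
ab (Gita): max(-42, -19) = -19
ac (Gita): max(66, 52) = 66
g (Priya): min(51, -19, 66) = -19
Beta (Gita): max(60, -35, 82, -19) = 82
ad (Gita): max(5, -29) = 5
ae (Gita): max(-78, 75, 22) = 75
h (Priya): min(5, 75) = 5
af (Gita): max(69, 2, -71) = 69
ag (Gita): max(58, 56) = 58
ah (Gita): max(22, -39, -10) = 22
j (Priya): min(69, 58, 22) = 22
Gamma (Gita): max(5, 22) = 22
S0 (Priya): min(74, 82, 22) = 22
Priya at S0 wants the lowest of {Alpha=74, Beta=82, Gamma=22}, so chooses Gamma.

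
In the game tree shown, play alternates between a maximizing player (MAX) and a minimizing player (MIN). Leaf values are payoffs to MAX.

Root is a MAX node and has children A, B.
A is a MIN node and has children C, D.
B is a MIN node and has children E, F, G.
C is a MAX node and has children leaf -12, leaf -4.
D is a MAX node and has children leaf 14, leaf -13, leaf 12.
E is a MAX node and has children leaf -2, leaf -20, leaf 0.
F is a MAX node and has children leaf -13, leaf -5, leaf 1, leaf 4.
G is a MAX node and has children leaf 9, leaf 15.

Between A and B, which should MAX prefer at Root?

B

C (MAX): max(-12, -4) = -4
D (MAX): max(14, -13, 12) = 14
A (MIN): min(-4, 14) = -4
E (MAX): max(-2, -20, 0) = 0
F (MAX): max(-13, -5, 1, 4) = 4
G (MAX): max(9, 15) = 15
B (MIN): min(0, 4, 15) = 0
MAX prefers the higher value; A=-4, B=0. B is better since 0 > -4.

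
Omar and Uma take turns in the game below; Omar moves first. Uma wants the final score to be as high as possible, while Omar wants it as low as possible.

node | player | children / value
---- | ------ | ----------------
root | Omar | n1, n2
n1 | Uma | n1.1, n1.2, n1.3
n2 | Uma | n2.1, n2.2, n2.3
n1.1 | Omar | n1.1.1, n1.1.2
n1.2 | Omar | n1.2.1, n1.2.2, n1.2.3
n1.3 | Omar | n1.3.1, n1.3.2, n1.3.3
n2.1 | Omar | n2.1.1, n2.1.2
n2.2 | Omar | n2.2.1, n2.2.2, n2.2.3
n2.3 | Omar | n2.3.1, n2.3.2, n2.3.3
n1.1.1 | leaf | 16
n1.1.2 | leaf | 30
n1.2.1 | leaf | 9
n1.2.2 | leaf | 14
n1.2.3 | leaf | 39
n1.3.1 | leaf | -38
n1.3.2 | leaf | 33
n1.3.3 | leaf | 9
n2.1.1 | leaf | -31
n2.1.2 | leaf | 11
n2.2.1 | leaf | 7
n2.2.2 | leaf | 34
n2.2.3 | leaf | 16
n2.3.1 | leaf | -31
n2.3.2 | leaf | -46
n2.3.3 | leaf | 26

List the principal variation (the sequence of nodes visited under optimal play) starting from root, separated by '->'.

n1.1 (Omar): min(16, 30) = 16
n1.2 (Omar): min(9, 14, 39) = 9
n1.3 (Omar): min(-38, 33, 9) = -38
n1 (Uma): max(16, 9, -38) = 16
n2.1 (Omar): min(-31, 11) = -31
n2.2 (Omar): min(7, 34, 16) = 7
n2.3 (Omar): min(-31, -46, 26) = -46
n2 (Uma): max(-31, 7, -46) = 7
root (Omar): min(16, 7) = 7
At root, Omar picks n2 (lowest: 7).
At n2, Uma picks n2.2 (highest: 7).
At n2.2, Omar picks n2.2.1 (lowest: 7).
Terminal value 7.

root -> n2 -> n2.2 -> n2.2.1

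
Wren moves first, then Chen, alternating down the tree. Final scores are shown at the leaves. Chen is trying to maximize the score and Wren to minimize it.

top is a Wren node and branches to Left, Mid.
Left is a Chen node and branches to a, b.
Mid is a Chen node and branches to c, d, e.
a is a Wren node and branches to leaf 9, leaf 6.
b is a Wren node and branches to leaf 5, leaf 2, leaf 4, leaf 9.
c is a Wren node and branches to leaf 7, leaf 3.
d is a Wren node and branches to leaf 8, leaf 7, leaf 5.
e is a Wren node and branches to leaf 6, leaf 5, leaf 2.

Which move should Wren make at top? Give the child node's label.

a (Wren): min(9, 6) = 6
b (Wren): min(5, 2, 4, 9) = 2
Left (Chen): max(6, 2) = 6
c (Wren): min(7, 3) = 3
d (Wren): min(8, 7, 5) = 5
e (Wren): min(6, 5, 2) = 2
Mid (Chen): max(3, 5, 2) = 5
top (Wren): min(6, 5) = 5
Wren at top wants the lowest of {Left=6, Mid=5}, so chooses Mid.

Mid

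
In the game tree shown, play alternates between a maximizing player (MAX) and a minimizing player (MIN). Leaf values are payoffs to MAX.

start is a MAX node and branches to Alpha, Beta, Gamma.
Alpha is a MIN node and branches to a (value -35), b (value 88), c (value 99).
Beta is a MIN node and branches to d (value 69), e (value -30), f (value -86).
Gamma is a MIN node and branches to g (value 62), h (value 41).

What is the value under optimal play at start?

Alpha (MIN): min(-35, 88, 99) = -35
Beta (MIN): min(69, -30, -86) = -86
Gamma (MIN): min(62, 41) = 41
start (MAX): max(-35, -86, 41) = 41

41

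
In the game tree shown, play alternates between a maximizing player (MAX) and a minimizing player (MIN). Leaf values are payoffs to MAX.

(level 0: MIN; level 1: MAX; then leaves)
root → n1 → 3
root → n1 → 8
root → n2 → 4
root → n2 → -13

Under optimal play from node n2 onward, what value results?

n2 (MAX): max(4, -13) = 4

4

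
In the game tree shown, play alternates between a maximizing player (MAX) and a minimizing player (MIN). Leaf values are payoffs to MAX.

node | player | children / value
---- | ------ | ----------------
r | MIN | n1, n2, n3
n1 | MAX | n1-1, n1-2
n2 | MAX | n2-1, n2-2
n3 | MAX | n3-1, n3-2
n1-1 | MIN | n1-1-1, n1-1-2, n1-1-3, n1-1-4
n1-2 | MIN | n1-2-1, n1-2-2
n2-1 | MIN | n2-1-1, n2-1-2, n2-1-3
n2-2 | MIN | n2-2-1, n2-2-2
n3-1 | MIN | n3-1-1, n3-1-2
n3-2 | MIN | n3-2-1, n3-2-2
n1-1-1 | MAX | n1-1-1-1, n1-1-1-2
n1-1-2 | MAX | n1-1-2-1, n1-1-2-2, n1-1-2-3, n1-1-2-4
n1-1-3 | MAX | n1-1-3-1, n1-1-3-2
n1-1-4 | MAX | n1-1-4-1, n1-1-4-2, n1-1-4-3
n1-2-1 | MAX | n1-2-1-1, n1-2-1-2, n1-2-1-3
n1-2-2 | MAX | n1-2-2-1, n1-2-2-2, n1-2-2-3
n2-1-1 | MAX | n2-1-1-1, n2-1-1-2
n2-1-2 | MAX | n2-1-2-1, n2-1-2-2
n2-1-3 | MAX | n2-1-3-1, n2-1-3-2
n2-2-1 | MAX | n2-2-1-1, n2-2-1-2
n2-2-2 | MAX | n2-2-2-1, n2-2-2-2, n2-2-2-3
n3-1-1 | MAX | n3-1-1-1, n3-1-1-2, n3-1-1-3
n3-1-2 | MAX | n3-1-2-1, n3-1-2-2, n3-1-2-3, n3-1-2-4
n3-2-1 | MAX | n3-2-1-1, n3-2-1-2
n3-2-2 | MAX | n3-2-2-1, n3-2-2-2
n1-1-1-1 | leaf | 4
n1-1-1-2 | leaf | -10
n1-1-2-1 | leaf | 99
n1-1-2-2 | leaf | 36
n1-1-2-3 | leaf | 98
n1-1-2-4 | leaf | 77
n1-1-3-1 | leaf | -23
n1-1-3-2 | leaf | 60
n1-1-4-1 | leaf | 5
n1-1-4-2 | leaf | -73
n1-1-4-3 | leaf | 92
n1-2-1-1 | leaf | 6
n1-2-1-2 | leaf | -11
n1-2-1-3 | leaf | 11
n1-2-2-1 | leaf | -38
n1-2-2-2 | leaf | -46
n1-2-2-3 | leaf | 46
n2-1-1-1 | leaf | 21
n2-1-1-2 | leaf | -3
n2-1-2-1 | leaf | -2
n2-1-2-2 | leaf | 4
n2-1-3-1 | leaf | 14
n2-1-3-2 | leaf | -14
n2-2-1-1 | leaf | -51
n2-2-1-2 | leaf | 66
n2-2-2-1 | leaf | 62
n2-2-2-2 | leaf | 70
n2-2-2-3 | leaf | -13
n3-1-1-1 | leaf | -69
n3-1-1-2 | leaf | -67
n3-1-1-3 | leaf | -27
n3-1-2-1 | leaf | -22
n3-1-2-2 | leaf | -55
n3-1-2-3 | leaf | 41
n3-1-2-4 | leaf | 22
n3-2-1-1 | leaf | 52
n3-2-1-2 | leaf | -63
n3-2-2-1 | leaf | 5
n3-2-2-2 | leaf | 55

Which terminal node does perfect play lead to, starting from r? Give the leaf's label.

n1-2-1-3

n1-1-1 (MAX): max(4, -10) = 4
n1-1-2 (MAX): max(99, 36, 98, 77) = 99
n1-1-3 (MAX): max(-23, 60) = 60
n1-1-4 (MAX): max(5, -73, 92) = 92
n1-1 (MIN): min(4, 99, 60, 92) = 4
n1-2-1 (MAX): max(6, -11, 11) = 11
n1-2-2 (MAX): max(-38, -46, 46) = 46
n1-2 (MIN): min(11, 46) = 11
n1 (MAX): max(4, 11) = 11
n2-1-1 (MAX): max(21, -3) = 21
n2-1-2 (MAX): max(-2, 4) = 4
n2-1-3 (MAX): max(14, -14) = 14
n2-1 (MIN): min(21, 4, 14) = 4
n2-2-1 (MAX): max(-51, 66) = 66
n2-2-2 (MAX): max(62, 70, -13) = 70
n2-2 (MIN): min(66, 70) = 66
n2 (MAX): max(4, 66) = 66
n3-1-1 (MAX): max(-69, -67, -27) = -27
n3-1-2 (MAX): max(-22, -55, 41, 22) = 41
n3-1 (MIN): min(-27, 41) = -27
n3-2-1 (MAX): max(52, -63) = 52
n3-2-2 (MAX): max(5, 55) = 55
n3-2 (MIN): min(52, 55) = 52
n3 (MAX): max(-27, 52) = 52
r (MIN): min(11, 66, 52) = 11
At r, MIN picks n1 (lowest: 11).
At n1, MAX picks n1-2 (highest: 11).
At n1-2, MIN picks n1-2-1 (lowest: 11).
At n1-2-1, MAX picks n1-2-1-3 (highest: 11).
Terminal value 11.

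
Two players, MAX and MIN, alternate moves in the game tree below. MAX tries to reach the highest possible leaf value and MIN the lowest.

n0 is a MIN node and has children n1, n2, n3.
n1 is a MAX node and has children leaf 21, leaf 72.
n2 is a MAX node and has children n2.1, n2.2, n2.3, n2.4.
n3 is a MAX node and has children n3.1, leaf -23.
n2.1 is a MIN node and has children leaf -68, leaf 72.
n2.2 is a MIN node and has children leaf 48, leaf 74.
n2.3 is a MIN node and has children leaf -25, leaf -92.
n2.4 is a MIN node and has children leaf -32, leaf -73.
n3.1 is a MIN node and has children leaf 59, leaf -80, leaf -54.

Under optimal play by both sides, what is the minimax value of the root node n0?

n1 (MAX): max(21, 72) = 72
n2.1 (MIN): min(-68, 72) = -68
n2.2 (MIN): min(48, 74) = 48
n2.3 (MIN): min(-25, -92) = -92
n2.4 (MIN): min(-32, -73) = -73
n2 (MAX): max(-68, 48, -92, -73) = 48
n3.1 (MIN): min(59, -80, -54) = -80
n3 (MAX): max(-80, -23) = -23
n0 (MIN): min(72, 48, -23) = -23

-23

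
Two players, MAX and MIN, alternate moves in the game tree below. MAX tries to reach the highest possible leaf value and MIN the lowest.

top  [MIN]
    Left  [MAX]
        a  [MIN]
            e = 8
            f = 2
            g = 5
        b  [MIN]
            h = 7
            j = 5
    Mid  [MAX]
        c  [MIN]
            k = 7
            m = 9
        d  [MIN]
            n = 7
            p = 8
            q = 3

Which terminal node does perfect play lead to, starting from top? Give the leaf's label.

a (MIN): min(8, 2, 5) = 2
b (MIN): min(7, 5) = 5
Left (MAX): max(2, 5) = 5
c (MIN): min(7, 9) = 7
d (MIN): min(7, 8, 3) = 3
Mid (MAX): max(7, 3) = 7
top (MIN): min(5, 7) = 5
At top, MIN picks Left (lowest: 5).
At Left, MAX picks b (highest: 5).
At b, MIN picks j (lowest: 5).
Terminal value 5.

j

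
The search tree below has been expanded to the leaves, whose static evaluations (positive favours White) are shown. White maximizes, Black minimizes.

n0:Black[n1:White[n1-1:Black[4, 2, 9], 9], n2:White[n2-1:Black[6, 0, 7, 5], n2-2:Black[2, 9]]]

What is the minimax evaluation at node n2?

n2-1 (Black): min(6, 0, 7, 5) = 0
n2-2 (Black): min(2, 9) = 2
n2 (White): max(0, 2) = 2

2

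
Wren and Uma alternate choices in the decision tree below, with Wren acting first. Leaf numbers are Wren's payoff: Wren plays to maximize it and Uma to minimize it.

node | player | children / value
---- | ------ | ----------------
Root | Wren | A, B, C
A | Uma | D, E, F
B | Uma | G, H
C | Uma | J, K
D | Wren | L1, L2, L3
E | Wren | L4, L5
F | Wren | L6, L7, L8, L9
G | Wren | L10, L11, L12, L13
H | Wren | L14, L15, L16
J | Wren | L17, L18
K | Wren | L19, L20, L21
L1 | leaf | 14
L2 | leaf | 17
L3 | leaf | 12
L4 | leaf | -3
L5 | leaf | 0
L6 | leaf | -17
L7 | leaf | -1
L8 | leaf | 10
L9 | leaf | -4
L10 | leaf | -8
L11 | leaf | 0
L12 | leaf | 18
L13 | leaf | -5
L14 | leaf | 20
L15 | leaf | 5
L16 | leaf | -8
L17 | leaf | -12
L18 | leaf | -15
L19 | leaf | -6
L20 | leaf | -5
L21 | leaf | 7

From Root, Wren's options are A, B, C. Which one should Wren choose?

D (Wren): max(14, 17, 12) = 17
E (Wren): max(-3, 0) = 0
F (Wren): max(-17, -1, 10, -4) = 10
A (Uma): min(17, 0, 10) = 0
G (Wren): max(-8, 0, 18, -5) = 18
H (Wren): max(20, 5, -8) = 20
B (Uma): min(18, 20) = 18
J (Wren): max(-12, -15) = -12
K (Wren): max(-6, -5, 7) = 7
C (Uma): min(-12, 7) = -12
Root (Wren): max(0, 18, -12) = 18
Wren at Root wants the highest of {A=0, B=18, C=-12}, so chooses B.

B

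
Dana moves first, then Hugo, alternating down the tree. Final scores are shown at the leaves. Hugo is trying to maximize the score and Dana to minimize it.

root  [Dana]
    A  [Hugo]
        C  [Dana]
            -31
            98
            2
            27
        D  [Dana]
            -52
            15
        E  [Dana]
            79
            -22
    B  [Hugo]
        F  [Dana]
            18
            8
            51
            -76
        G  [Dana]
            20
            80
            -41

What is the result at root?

-41

C (Dana): min(-31, 98, 2, 27) = -31
D (Dana): min(-52, 15) = -52
E (Dana): min(79, -22) = -22
A (Hugo): max(-31, -52, -22) = -22
F (Dana): min(18, 8, 51, -76) = -76
G (Dana): min(20, 80, -41) = -41
B (Hugo): max(-76, -41) = -41
root (Dana): min(-22, -41) = -41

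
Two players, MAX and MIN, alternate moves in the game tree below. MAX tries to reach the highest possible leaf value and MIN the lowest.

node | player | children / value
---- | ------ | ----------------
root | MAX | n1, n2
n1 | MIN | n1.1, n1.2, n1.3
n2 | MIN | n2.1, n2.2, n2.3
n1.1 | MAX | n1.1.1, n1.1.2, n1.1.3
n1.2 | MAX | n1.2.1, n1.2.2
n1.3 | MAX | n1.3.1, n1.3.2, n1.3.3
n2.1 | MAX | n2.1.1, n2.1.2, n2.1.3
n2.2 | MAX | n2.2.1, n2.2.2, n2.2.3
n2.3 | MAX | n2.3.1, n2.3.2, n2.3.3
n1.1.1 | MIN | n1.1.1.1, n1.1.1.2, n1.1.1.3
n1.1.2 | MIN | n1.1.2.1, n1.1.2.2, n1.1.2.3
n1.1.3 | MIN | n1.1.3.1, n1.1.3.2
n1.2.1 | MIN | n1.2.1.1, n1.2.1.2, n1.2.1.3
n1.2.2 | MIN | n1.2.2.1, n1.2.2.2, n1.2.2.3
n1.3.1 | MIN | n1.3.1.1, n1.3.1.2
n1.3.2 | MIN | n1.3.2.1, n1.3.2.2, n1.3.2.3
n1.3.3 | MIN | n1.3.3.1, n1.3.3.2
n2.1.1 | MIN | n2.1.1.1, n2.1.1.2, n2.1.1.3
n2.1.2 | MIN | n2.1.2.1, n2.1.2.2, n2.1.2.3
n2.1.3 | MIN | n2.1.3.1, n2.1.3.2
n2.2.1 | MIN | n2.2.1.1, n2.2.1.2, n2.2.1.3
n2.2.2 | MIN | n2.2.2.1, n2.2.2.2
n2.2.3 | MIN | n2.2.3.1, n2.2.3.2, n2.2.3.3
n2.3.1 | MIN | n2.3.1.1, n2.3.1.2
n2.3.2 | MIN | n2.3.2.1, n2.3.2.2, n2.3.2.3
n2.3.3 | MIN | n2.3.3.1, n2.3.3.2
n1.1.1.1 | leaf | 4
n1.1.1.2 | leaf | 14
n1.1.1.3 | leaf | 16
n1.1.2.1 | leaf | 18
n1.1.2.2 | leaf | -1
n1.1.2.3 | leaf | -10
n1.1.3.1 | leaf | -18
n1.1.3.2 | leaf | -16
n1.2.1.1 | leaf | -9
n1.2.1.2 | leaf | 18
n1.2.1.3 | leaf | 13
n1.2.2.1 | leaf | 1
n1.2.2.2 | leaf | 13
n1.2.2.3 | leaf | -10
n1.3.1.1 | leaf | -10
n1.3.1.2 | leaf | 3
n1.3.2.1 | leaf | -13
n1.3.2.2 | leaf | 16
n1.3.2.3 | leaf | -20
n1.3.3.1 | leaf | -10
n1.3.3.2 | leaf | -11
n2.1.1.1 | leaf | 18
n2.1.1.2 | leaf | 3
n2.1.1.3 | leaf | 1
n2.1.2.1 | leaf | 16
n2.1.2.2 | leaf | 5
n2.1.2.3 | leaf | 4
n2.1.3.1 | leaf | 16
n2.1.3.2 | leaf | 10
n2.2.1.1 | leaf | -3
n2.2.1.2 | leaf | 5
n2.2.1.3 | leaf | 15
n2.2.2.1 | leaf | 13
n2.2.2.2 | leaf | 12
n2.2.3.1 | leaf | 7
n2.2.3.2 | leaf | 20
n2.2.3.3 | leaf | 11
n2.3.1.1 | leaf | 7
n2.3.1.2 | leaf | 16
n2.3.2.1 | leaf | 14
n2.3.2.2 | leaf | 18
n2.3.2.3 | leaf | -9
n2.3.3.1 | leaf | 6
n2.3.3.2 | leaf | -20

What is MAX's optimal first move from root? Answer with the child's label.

n2

n1.1.1 (MIN): min(4, 14, 16) = 4
n1.1.2 (MIN): min(18, -1, -10) = -10
n1.1.3 (MIN): min(-18, -16) = -18
n1.1 (MAX): max(4, -10, -18) = 4
n1.2.1 (MIN): min(-9, 18, 13) = -9
n1.2.2 (MIN): min(1, 13, -10) = -10
n1.2 (MAX): max(-9, -10) = -9
n1.3.1 (MIN): min(-10, 3) = -10
n1.3.2 (MIN): min(-13, 16, -20) = -20
n1.3.3 (MIN): min(-10, -11) = -11
n1.3 (MAX): max(-10, -20, -11) = -10
n1 (MIN): min(4, -9, -10) = -10
n2.1.1 (MIN): min(18, 3, 1) = 1
n2.1.2 (MIN): min(16, 5, 4) = 4
n2.1.3 (MIN): min(16, 10) = 10
n2.1 (MAX): max(1, 4, 10) = 10
n2.2.1 (MIN): min(-3, 5, 15) = -3
n2.2.2 (MIN): min(13, 12) = 12
n2.2.3 (MIN): min(7, 20, 11) = 7
n2.2 (MAX): max(-3, 12, 7) = 12
n2.3.1 (MIN): min(7, 16) = 7
n2.3.2 (MIN): min(14, 18, -9) = -9
n2.3.3 (MIN): min(6, -20) = -20
n2.3 (MAX): max(7, -9, -20) = 7
n2 (MIN): min(10, 12, 7) = 7
root (MAX): max(-10, 7) = 7
MAX at root wants the highest of {n1=-10, n2=7}, so chooses n2.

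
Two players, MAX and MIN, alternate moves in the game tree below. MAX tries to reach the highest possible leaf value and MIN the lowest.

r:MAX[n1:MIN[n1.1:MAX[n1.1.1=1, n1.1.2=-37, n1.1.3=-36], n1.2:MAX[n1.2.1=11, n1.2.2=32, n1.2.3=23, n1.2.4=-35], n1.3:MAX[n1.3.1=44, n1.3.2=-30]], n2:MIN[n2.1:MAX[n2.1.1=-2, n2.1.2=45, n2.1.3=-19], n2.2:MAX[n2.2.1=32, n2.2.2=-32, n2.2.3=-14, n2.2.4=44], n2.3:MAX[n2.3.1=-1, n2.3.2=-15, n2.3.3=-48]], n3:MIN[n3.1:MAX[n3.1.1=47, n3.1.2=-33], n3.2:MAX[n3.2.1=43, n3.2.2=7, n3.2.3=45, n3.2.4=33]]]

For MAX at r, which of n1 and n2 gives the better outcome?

n1.1 (MAX): max(1, -37, -36) = 1
n1.2 (MAX): max(11, 32, 23, -35) = 32
n1.3 (MAX): max(44, -30) = 44
n1 (MIN): min(1, 32, 44) = 1
n2.1 (MAX): max(-2, 45, -19) = 45
n2.2 (MAX): max(32, -32, -14, 44) = 44
n2.3 (MAX): max(-1, -15, -48) = -1
n2 (MIN): min(45, 44, -1) = -1
MAX prefers the higher value; n1=1, n2=-1. n1 is better since 1 > -1.

n1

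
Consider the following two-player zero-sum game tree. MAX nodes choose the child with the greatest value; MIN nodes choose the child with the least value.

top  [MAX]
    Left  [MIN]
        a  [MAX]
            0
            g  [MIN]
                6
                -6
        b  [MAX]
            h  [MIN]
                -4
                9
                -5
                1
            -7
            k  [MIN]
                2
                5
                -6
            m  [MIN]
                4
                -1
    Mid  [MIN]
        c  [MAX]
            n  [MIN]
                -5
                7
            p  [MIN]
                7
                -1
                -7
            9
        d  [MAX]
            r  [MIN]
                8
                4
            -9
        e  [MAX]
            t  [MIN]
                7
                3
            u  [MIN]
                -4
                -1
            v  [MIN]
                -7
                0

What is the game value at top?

g (MIN): min(6, -6) = -6
a (MAX): max(0, -6) = 0
h (MIN): min(-4, 9, -5, 1) = -5
k (MIN): min(2, 5, -6) = -6
m (MIN): min(4, -1) = -1
b (MAX): max(-5, -7, -6, -1) = -1
Left (MIN): min(0, -1) = -1
n (MIN): min(-5, 7) = -5
p (MIN): min(7, -1, -7) = -7
c (MAX): max(-5, -7, 9) = 9
r (MIN): min(8, 4) = 4
d (MAX): max(4, -9) = 4
t (MIN): min(7, 3) = 3
u (MIN): min(-4, -1) = -4
v (MIN): min(-7, 0) = -7
e (MAX): max(3, -4, -7) = 3
Mid (MIN): min(9, 4, 3) = 3
top (MAX): max(-1, 3) = 3

3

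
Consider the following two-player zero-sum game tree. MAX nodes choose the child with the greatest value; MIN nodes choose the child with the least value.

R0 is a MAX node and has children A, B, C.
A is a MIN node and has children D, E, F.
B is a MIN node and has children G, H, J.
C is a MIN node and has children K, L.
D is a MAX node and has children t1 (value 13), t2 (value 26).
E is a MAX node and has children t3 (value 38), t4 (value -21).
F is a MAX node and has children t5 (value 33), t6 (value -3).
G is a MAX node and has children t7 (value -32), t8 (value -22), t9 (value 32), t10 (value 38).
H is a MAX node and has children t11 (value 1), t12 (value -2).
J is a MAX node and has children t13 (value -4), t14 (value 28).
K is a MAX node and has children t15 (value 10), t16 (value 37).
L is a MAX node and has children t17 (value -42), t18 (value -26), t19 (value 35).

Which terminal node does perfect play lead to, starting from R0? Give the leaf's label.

D (MAX): max(13, 26) = 26
E (MAX): max(38, -21) = 38
F (MAX): max(33, -3) = 33
A (MIN): min(26, 38, 33) = 26
G (MAX): max(-32, -22, 32, 38) = 38
H (MAX): max(1, -2) = 1
J (MAX): max(-4, 28) = 28
B (MIN): min(38, 1, 28) = 1
K (MAX): max(10, 37) = 37
L (MAX): max(-42, -26, 35) = 35
C (MIN): min(37, 35) = 35
R0 (MAX): max(26, 1, 35) = 35
At R0, MAX picks C (highest: 35).
At C, MIN picks L (lowest: 35).
At L, MAX picks t19 (highest: 35).
Terminal value 35.

t19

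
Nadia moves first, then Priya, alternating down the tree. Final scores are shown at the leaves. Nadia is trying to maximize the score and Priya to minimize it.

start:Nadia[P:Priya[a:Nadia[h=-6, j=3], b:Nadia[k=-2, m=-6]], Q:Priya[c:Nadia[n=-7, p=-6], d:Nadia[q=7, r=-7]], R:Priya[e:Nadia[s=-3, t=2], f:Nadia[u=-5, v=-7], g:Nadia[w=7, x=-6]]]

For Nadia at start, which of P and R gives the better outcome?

a (Nadia): max(-6, 3) = 3
b (Nadia): max(-2, -6) = -2
P (Priya): min(3, -2) = -2
e (Nadia): max(-3, 2) = 2
f (Nadia): max(-5, -7) = -5
g (Nadia): max(7, -6) = 7
R (Priya): min(2, -5, 7) = -5
Nadia prefers the higher value; P=-2, R=-5. P is better since -2 > -5.

P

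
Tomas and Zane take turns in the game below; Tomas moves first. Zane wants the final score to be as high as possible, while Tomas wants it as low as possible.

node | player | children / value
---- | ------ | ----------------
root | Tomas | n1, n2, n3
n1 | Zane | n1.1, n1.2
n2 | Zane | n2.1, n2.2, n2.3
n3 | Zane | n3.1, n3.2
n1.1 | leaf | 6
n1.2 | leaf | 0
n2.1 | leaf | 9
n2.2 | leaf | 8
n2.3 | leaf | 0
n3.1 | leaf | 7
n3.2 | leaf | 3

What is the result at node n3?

7

n3 (Zane): max(7, 3) = 7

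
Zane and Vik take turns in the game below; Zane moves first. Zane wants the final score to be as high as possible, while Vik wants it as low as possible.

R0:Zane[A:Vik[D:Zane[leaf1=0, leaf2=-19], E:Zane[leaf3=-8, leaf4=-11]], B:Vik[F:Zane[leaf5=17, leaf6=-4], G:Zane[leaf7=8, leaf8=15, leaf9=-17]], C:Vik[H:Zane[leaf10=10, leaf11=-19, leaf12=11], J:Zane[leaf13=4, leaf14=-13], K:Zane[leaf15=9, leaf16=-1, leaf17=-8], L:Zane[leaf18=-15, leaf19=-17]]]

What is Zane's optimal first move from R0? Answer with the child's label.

D (Zane): max(0, -19) = 0
E (Zane): max(-8, -11) = -8
A (Vik): min(0, -8) = -8
F (Zane): max(17, -4) = 17
G (Zane): max(8, 15, -17) = 15
B (Vik): min(17, 15) = 15
H (Zane): max(10, -19, 11) = 11
J (Zane): max(4, -13) = 4
K (Zane): max(9, -1, -8) = 9
L (Zane): max(-15, -17) = -15
C (Vik): min(11, 4, 9, -15) = -15
R0 (Zane): max(-8, 15, -15) = 15
Zane at R0 wants the highest of {A=-8, B=15, C=-15}, so chooses B.

B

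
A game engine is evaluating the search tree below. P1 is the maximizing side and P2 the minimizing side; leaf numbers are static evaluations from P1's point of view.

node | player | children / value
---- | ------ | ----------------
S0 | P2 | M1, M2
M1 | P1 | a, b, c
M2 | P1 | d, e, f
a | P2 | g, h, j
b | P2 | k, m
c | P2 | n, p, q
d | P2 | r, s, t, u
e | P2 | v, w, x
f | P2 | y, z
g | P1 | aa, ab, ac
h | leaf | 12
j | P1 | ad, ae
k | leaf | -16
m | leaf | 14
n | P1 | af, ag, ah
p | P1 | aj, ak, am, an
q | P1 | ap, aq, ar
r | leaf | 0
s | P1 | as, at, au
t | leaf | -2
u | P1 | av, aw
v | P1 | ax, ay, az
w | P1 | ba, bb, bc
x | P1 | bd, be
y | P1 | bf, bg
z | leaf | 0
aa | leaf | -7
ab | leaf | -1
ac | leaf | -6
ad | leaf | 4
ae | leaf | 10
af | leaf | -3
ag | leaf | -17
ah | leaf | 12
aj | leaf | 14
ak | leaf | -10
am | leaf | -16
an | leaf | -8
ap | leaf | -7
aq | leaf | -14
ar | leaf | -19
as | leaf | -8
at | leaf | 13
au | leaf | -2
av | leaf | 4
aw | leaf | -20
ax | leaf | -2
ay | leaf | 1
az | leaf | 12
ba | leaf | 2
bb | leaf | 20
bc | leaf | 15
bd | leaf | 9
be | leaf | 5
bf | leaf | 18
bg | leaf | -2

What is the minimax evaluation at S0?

-1

g (P1): max(-7, -1, -6) = -1
j (P1): max(4, 10) = 10
a (P2): min(-1, 12, 10) = -1
b (P2): min(-16, 14) = -16
n (P1): max(-3, -17, 12) = 12
p (P1): max(14, -10, -16, -8) = 14
q (P1): max(-7, -14, -19) = -7
c (P2): min(12, 14, -7) = -7
M1 (P1): max(-1, -16, -7) = -1
s (P1): max(-8, 13, -2) = 13
u (P1): max(4, -20) = 4
d (P2): min(0, 13, -2, 4) = -2
v (P1): max(-2, 1, 12) = 12
w (P1): max(2, 20, 15) = 20
x (P1): max(9, 5) = 9
e (P2): min(12, 20, 9) = 9
y (P1): max(18, -2) = 18
f (P2): min(18, 0) = 0
M2 (P1): max(-2, 9, 0) = 9
S0 (P2): min(-1, 9) = -1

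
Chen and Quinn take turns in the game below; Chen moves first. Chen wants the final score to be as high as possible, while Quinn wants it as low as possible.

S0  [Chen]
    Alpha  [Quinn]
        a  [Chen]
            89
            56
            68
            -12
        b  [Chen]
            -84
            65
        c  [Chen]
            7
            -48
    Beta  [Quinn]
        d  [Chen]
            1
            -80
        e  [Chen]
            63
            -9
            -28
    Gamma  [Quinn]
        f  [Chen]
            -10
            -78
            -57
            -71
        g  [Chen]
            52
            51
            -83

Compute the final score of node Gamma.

f (Chen): max(-10, -78, -57, -71) = -10
g (Chen): max(52, 51, -83) = 52
Gamma (Quinn): min(-10, 52) = -10

-10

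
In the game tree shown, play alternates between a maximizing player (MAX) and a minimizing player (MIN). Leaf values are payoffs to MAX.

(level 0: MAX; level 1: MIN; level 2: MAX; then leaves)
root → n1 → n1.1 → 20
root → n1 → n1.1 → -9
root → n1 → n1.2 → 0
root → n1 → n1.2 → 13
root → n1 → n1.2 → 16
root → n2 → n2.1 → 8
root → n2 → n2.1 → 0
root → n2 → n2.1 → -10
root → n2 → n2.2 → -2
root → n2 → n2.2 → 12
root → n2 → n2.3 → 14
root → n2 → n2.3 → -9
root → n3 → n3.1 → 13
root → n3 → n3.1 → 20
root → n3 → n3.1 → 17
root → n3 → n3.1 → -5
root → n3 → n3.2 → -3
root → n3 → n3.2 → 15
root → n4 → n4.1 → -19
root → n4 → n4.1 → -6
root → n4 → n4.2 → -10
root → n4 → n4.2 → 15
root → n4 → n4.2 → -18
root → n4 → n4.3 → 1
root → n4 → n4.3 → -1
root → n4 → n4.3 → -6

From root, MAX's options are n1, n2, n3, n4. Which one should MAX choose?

n1

n1.1 (MAX): max(20, -9) = 20
n1.2 (MAX): max(0, 13, 16) = 16
n1 (MIN): min(20, 16) = 16
n2.1 (MAX): max(8, 0, -10) = 8
n2.2 (MAX): max(-2, 12) = 12
n2.3 (MAX): max(14, -9) = 14
n2 (MIN): min(8, 12, 14) = 8
n3.1 (MAX): max(13, 20, 17, -5) = 20
n3.2 (MAX): max(-3, 15) = 15
n3 (MIN): min(20, 15) = 15
n4.1 (MAX): max(-19, -6) = -6
n4.2 (MAX): max(-10, 15, -18) = 15
n4.3 (MAX): max(1, -1, -6) = 1
n4 (MIN): min(-6, 15, 1) = -6
root (MAX): max(16, 8, 15, -6) = 16
MAX at root wants the highest of {n1=16, n2=8, n3=15, n4=-6}, so chooses n1.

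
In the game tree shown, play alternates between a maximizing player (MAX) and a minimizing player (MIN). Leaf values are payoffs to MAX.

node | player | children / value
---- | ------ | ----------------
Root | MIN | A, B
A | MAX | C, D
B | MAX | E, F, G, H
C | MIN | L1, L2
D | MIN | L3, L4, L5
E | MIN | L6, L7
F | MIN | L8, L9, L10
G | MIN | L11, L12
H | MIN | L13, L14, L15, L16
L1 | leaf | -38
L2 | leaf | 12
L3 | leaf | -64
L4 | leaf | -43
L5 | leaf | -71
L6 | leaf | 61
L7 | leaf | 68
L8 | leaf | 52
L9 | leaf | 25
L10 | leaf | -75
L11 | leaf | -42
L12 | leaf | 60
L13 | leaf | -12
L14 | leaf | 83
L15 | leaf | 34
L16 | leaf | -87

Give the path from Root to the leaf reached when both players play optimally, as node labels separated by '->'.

C (MIN): min(-38, 12) = -38
D (MIN): min(-64, -43, -71) = -71
A (MAX): max(-38, -71) = -38
E (MIN): min(61, 68) = 61
F (MIN): min(52, 25, -75) = -75
G (MIN): min(-42, 60) = -42
H (MIN): min(-12, 83, 34, -87) = -87
B (MAX): max(61, -75, -42, -87) = 61
Root (MIN): min(-38, 61) = -38
At Root, MIN picks A (lowest: -38).
At A, MAX picks C (highest: -38).
At C, MIN picks L1 (lowest: -38).
Terminal value -38.

Root -> A -> C -> L1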